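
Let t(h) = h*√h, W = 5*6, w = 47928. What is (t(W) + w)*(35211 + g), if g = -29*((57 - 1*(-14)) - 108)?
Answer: 1739019552 + 1088520*√30 ≈ 1.7450e+9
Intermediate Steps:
g = 1073 (g = -29*((57 + 14) - 108) = -29*(71 - 108) = -29*(-37) = 1073)
W = 30
t(h) = h^(3/2)
(t(W) + w)*(35211 + g) = (30^(3/2) + 47928)*(35211 + 1073) = (30*√30 + 47928)*36284 = (47928 + 30*√30)*36284 = 1739019552 + 1088520*√30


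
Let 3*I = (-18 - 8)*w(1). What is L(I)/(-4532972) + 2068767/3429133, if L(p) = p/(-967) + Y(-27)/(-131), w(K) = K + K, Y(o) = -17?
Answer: 3563802411574765087/5907264140924951556 ≈ 0.60329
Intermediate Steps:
w(K) = 2*K
I = -52/3 (I = ((-18 - 8)*(2*1))/3 = (-26*2)/3 = (⅓)*(-52) = -52/3 ≈ -17.333)
L(p) = 17/131 - p/967 (L(p) = p/(-967) - 17/(-131) = p*(-1/967) - 17*(-1/131) = -p/967 + 17/131 = 17/131 - p/967)
L(I)/(-4532972) + 2068767/3429133 = (17/131 - 1/967*(-52/3))/(-4532972) + 2068767/3429133 = (17/131 + 52/2901)*(-1/4532972) + 2068767*(1/3429133) = (56129/380031)*(-1/4532972) + 2068767/3429133 = -56129/1722669882132 + 2068767/3429133 = 3563802411574765087/5907264140924951556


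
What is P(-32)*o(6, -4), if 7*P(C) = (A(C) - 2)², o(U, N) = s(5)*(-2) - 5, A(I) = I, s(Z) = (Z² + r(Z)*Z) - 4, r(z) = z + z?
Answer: -24276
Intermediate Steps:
r(z) = 2*z
s(Z) = -4 + 3*Z² (s(Z) = (Z² + (2*Z)*Z) - 4 = (Z² + 2*Z²) - 4 = 3*Z² - 4 = -4 + 3*Z²)
o(U, N) = -147 (o(U, N) = (-4 + 3*5²)*(-2) - 5 = (-4 + 3*25)*(-2) - 5 = (-4 + 75)*(-2) - 5 = 71*(-2) - 5 = -142 - 5 = -147)
P(C) = (-2 + C)²/7 (P(C) = (C - 2)²/7 = (-2 + C)²/7)
P(-32)*o(6, -4) = ((-2 - 32)²/7)*(-147) = ((⅐)*(-34)²)*(-147) = ((⅐)*1156)*(-147) = (1156/7)*(-147) = -24276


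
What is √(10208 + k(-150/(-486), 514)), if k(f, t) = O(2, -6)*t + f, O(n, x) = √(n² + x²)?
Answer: √(826873 + 83268*√10)/9 ≈ 116.01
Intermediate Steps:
k(f, t) = f + 2*t*√10 (k(f, t) = √(2² + (-6)²)*t + f = √(4 + 36)*t + f = √40*t + f = (2*√10)*t + f = 2*t*√10 + f = f + 2*t*√10)
√(10208 + k(-150/(-486), 514)) = √(10208 + (-150/(-486) + 2*514*√10)) = √(10208 + (-150*(-1/486) + 1028*√10)) = √(10208 + (25/81 + 1028*√10)) = √(826873/81 + 1028*√10)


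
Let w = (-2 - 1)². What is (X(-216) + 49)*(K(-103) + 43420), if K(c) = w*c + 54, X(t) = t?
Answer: -7105349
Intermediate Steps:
w = 9 (w = (-3)² = 9)
K(c) = 54 + 9*c (K(c) = 9*c + 54 = 54 + 9*c)
(X(-216) + 49)*(K(-103) + 43420) = (-216 + 49)*((54 + 9*(-103)) + 43420) = -167*((54 - 927) + 43420) = -167*(-873 + 43420) = -167*42547 = -7105349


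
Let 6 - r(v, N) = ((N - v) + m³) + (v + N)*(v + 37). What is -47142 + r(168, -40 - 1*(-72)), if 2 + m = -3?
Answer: -87875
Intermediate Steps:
m = -5 (m = -2 - 3 = -5)
r(v, N) = 131 + v - N - (37 + v)*(N + v) (r(v, N) = 6 - (((N - v) + (-5)³) + (v + N)*(v + 37)) = 6 - (((N - v) - 125) + (N + v)*(37 + v)) = 6 - ((-125 + N - v) + (37 + v)*(N + v)) = 6 - (-125 + N - v + (37 + v)*(N + v)) = 6 + (125 + v - N - (37 + v)*(N + v)) = 131 + v - N - (37 + v)*(N + v))
-47142 + r(168, -40 - 1*(-72)) = -47142 + (131 - 1*168² - 38*(-40 - 1*(-72)) - 36*168 - 1*(-40 - 1*(-72))*168) = -47142 + (131 - 1*28224 - 38*(-40 + 72) - 6048 - 1*(-40 + 72)*168) = -47142 + (131 - 28224 - 38*32 - 6048 - 1*32*168) = -47142 + (131 - 28224 - 1216 - 6048 - 5376) = -47142 - 40733 = -87875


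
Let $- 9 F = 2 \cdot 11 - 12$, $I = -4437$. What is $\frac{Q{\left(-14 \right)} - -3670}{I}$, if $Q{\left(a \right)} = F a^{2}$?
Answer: $- \frac{31070}{39933} \approx -0.77805$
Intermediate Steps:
$F = - \frac{10}{9}$ ($F = - \frac{2 \cdot 11 - 12}{9} = - \frac{22 - 12}{9} = \left(- \frac{1}{9}\right) 10 = - \frac{10}{9} \approx -1.1111$)
$Q{\left(a \right)} = - \frac{10 a^{2}}{9}$
$\frac{Q{\left(-14 \right)} - -3670}{I} = \frac{- \frac{10 \left(-14\right)^{2}}{9} - -3670}{-4437} = \left(\left(- \frac{10}{9}\right) 196 + 3670\right) \left(- \frac{1}{4437}\right) = \left(- \frac{1960}{9} + 3670\right) \left(- \frac{1}{4437}\right) = \frac{31070}{9} \left(- \frac{1}{4437}\right) = - \frac{31070}{39933}$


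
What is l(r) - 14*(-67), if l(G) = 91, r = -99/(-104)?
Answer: 1029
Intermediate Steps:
r = 99/104 (r = -99*(-1/104) = 99/104 ≈ 0.95192)
l(r) - 14*(-67) = 91 - 14*(-67) = 91 - 1*(-938) = 91 + 938 = 1029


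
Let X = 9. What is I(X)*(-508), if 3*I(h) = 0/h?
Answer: 0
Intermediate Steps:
I(h) = 0 (I(h) = (0/h)/3 = (1/3)*0 = 0)
I(X)*(-508) = 0*(-508) = 0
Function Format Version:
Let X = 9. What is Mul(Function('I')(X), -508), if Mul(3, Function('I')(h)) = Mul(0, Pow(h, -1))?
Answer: 0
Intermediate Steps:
Function('I')(h) = 0 (Function('I')(h) = Mul(Rational(1, 3), Mul(0, Pow(h, -1))) = Mul(Rational(1, 3), 0) = 0)
Mul(Function('I')(X), -508) = Mul(0, -508) = 0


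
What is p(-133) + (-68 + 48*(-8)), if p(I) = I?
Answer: -585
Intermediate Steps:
p(-133) + (-68 + 48*(-8)) = -133 + (-68 + 48*(-8)) = -133 + (-68 - 384) = -133 - 452 = -585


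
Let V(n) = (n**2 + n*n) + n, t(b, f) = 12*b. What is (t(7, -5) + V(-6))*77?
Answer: 11550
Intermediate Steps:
V(n) = n + 2*n**2 (V(n) = (n**2 + n**2) + n = 2*n**2 + n = n + 2*n**2)
(t(7, -5) + V(-6))*77 = (12*7 - 6*(1 + 2*(-6)))*77 = (84 - 6*(1 - 12))*77 = (84 - 6*(-11))*77 = (84 + 66)*77 = 150*77 = 11550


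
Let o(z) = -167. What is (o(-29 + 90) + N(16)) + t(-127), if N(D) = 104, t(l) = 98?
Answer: 35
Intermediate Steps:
(o(-29 + 90) + N(16)) + t(-127) = (-167 + 104) + 98 = -63 + 98 = 35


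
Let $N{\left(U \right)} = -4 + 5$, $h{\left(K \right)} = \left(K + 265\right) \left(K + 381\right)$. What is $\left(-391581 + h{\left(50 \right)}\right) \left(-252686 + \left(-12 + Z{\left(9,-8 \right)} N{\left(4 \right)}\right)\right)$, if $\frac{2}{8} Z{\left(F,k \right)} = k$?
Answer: $64652377680$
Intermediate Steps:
$h{\left(K \right)} = \left(265 + K\right) \left(381 + K\right)$
$Z{\left(F,k \right)} = 4 k$
$N{\left(U \right)} = 1$
$\left(-391581 + h{\left(50 \right)}\right) \left(-252686 + \left(-12 + Z{\left(9,-8 \right)} N{\left(4 \right)}\right)\right) = \left(-391581 + \left(100965 + 50^{2} + 646 \cdot 50\right)\right) \left(-252686 + \left(-12 + 4 \left(-8\right) 1\right)\right) = \left(-391581 + \left(100965 + 2500 + 32300\right)\right) \left(-252686 - 44\right) = \left(-391581 + 135765\right) \left(-252686 - 44\right) = - 255816 \left(-252686 - 44\right) = \left(-255816\right) \left(-252730\right) = 64652377680$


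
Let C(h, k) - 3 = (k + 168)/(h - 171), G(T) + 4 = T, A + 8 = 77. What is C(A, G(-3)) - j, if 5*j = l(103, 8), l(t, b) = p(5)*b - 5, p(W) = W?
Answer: -569/102 ≈ -5.5784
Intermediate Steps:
A = 69 (A = -8 + 77 = 69)
G(T) = -4 + T
C(h, k) = 3 + (168 + k)/(-171 + h) (C(h, k) = 3 + (k + 168)/(h - 171) = 3 + (168 + k)/(-171 + h))
l(t, b) = -5 + 5*b (l(t, b) = 5*b - 5 = -5 + 5*b)
j = 7 (j = (-5 + 5*8)/5 = (-5 + 40)/5 = (⅕)*35 = 7)
C(A, G(-3)) - j = (-345 + (-4 - 3) + 3*69)/(-171 + 69) - 1*7 = (-345 - 7 + 207)/(-102) - 7 = -1/102*(-145) - 7 = 145/102 - 7 = -569/102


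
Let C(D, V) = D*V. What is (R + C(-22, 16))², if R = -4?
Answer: 126736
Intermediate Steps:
(R + C(-22, 16))² = (-4 - 22*16)² = (-4 - 352)² = (-356)² = 126736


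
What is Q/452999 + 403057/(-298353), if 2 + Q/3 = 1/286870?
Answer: -52378505505564011/38771516286304890 ≈ -1.3510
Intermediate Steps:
Q = -1721217/286870 (Q = -6 + 3/286870 = -1721217/286870 ≈ -6.0000)
Q/452999 + 403057/(-298353) = -1721217/286870/452999 + 403057/(-298353) = -1721217/286870*1/452999 + 403057*(-1/298353) = -1721217/129951823130 - 403057/298353 = -52378505505564011/38771516286304890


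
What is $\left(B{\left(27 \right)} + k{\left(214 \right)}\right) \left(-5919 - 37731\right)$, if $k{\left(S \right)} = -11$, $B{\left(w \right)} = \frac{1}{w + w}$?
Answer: $\frac{1438025}{3} \approx 4.7934 \cdot 10^{5}$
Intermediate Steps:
$B{\left(w \right)} = \frac{1}{2 w}$
$\left(B{\left(27 \right)} + k{\left(214 \right)}\right) \left(-5919 - 37731\right) = \left(\frac{1}{2 \cdot 27} - 11\right) \left(-5919 - 37731\right) = \left(\frac{1}{2} \cdot \frac{1}{27} - 11\right) \left(-43650\right) = \left(\frac{1}{54} - 11\right) \left(-43650\right) = \left(- \frac{593}{54}\right) \left(-43650\right) = \frac{1438025}{3}$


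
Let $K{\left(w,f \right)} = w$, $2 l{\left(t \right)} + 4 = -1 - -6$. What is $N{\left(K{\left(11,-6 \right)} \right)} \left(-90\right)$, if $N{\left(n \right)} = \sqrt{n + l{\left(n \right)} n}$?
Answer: $- 45 \sqrt{66} \approx -365.58$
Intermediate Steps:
$l{\left(t \right)} = \frac{1}{2}$ ($l{\left(t \right)} = -2 + \frac{-1 - -6}{2} = -2 + \frac{-1 + 6}{2} = -2 + \frac{1}{2} \cdot 5 = -2 + \frac{5}{2} = \frac{1}{2}$)
$N{\left(n \right)} = \frac{\sqrt{6} \sqrt{n}}{2}$ ($N{\left(n \right)} = \sqrt{n + \frac{n}{2}} = \sqrt{\frac{3 n}{2}} = \frac{\sqrt{6} \sqrt{n}}{2}$)
$N{\left(K{\left(11,-6 \right)} \right)} \left(-90\right) = \frac{\sqrt{6} \sqrt{11}}{2} \left(-90\right) = \frac{\sqrt{66}}{2} \left(-90\right) = - 45 \sqrt{66}$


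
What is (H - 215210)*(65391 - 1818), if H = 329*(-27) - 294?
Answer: -14264954751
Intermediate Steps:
H = -9177 (H = -8883 - 294 = -9177)
(H - 215210)*(65391 - 1818) = (-9177 - 215210)*(65391 - 1818) = -224387*63573 = -14264954751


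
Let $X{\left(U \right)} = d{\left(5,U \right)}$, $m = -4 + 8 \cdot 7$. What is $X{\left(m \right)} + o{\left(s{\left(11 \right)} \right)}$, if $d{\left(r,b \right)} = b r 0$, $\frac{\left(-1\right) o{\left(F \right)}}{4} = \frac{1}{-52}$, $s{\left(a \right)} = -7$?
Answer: $\frac{1}{13} \approx 0.076923$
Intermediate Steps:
$o{\left(F \right)} = \frac{1}{13}$ ($o{\left(F \right)} = - \frac{4}{-52} = \left(-4\right) \left(- \frac{1}{52}\right) = \frac{1}{13}$)
$d{\left(r,b \right)} = 0$
$m = 52$ ($m = -4 + 56 = 52$)
$X{\left(U \right)} = 0$
$X{\left(m \right)} + o{\left(s{\left(11 \right)} \right)} = 0 + \frac{1}{13} = \frac{1}{13}$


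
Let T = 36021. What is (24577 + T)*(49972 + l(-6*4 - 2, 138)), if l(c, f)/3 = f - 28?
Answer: 3048200596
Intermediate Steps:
l(c, f) = -84 + 3*f (l(c, f) = 3*(f - 28) = 3*(-28 + f) = -84 + 3*f)
(24577 + T)*(49972 + l(-6*4 - 2, 138)) = (24577 + 36021)*(49972 + (-84 + 3*138)) = 60598*(49972 + (-84 + 414)) = 60598*(49972 + 330) = 60598*50302 = 3048200596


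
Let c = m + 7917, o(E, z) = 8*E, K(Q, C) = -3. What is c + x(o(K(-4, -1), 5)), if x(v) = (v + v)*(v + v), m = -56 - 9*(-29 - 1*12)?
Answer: 10534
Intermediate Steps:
m = 313 (m = -56 - 9*(-29 - 12) = -56 - 9*(-41) = -56 + 369 = 313)
x(v) = 4*v**2 (x(v) = (2*v)*(2*v) = 4*v**2)
c = 8230 (c = 313 + 7917 = 8230)
c + x(o(K(-4, -1), 5)) = 8230 + 4*(8*(-3))**2 = 8230 + 4*(-24)**2 = 8230 + 4*576 = 8230 + 2304 = 10534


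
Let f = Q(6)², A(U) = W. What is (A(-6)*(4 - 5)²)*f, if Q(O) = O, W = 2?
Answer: 72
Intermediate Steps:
A(U) = 2
f = 36 (f = 6² = 36)
(A(-6)*(4 - 5)²)*f = (2*(4 - 5)²)*36 = (2*(-1)²)*36 = (2*1)*36 = 2*36 = 72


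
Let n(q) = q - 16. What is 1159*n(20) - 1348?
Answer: 3288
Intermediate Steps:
n(q) = -16 + q
1159*n(20) - 1348 = 1159*(-16 + 20) - 1348 = 1159*4 - 1348 = 4636 - 1348 = 3288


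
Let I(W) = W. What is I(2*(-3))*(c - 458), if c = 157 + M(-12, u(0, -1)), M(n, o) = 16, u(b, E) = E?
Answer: 1710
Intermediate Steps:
c = 173 (c = 157 + 16 = 173)
I(2*(-3))*(c - 458) = (2*(-3))*(173 - 458) = -6*(-285) = 1710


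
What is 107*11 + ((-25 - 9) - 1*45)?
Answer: 1098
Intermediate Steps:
107*11 + ((-25 - 9) - 1*45) = 1177 + (-34 - 45) = 1177 - 79 = 1098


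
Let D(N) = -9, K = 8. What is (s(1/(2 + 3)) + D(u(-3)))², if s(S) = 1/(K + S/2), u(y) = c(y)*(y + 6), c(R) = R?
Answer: 516961/6561 ≈ 78.793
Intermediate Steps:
u(y) = y*(6 + y) (u(y) = y*(y + 6) = y*(6 + y))
s(S) = 1/(8 + S/2)
(s(1/(2 + 3)) + D(u(-3)))² = (2/(16 + 1/(2 + 3)) - 9)² = (2/(16 + 1/5) - 9)² = (2/(16 + ⅕) - 9)² = (2/(81/5) - 9)² = (2*(5/81) - 9)² = (10/81 - 9)² = (-719/81)² = 516961/6561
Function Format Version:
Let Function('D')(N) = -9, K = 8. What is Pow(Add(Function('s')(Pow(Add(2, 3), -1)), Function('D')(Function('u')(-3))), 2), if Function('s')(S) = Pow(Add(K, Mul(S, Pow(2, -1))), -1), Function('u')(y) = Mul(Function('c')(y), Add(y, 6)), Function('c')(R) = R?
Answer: Rational(516961, 6561) ≈ 78.793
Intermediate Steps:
Function('u')(y) = Mul(y, Add(6, y)) (Function('u')(y) = Mul(y, Add(y, 6)) = Mul(y, Add(6, y)))
Function('s')(S) = Pow(Add(8, Mul(Rational(1, 2), S)), -1) (Function('s')(S) = Pow(Add(8, Mul(S, Pow(2, -1))), -1) = Pow(Add(8, Mul(S, Rational(1, 2))), -1) = Pow(Add(8, Mul(Rational(1, 2), S)), -1))
Pow(Add(Function('s')(Pow(Add(2, 3), -1)), Function('D')(Function('u')(-3))), 2) = Pow(Add(Mul(2, Pow(Add(16, Pow(Add(2, 3), -1)), -1)), -9), 2) = Pow(Add(Mul(2, Pow(Add(16, Pow(5, -1)), -1)), -9), 2) = Pow(Add(Mul(2, Pow(Add(16, Rational(1, 5)), -1)), -9), 2) = Pow(Add(Mul(2, Pow(Rational(81, 5), -1)), -9), 2) = Pow(Add(Mul(2, Rational(5, 81)), -9), 2) = Pow(Add(Rational(10, 81), -9), 2) = Pow(Rational(-719, 81), 2) = Rational(516961, 6561)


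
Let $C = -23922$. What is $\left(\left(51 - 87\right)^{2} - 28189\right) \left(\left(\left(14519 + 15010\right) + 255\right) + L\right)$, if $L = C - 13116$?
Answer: $195081822$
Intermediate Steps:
$L = -37038$ ($L = -23922 - 13116 = -37038$)
$\left(\left(51 - 87\right)^{2} - 28189\right) \left(\left(\left(14519 + 15010\right) + 255\right) + L\right) = \left(\left(51 - 87\right)^{2} - 28189\right) \left(\left(\left(14519 + 15010\right) + 255\right) - 37038\right) = \left(\left(-36\right)^{2} - 28189\right) \left(\left(29529 + 255\right) - 37038\right) = \left(1296 - 28189\right) \left(29784 - 37038\right) = \left(-26893\right) \left(-7254\right) = 195081822$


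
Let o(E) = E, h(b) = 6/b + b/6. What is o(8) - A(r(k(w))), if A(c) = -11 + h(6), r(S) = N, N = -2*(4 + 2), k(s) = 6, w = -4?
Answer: 17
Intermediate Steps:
h(b) = 6/b + b/6 (h(b) = 6/b + b*(⅙) = 6/b + b/6)
N = -12 (N = -2*6 = -12)
r(S) = -12
A(c) = -9 (A(c) = -11 + (6/6 + (⅙)*6) = -11 + (6*(⅙) + 1) = -11 + (1 + 1) = -11 + 2 = -9)
o(8) - A(r(k(w))) = 8 - 1*(-9) = 8 + 9 = 17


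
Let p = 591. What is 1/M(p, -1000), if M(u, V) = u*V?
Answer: -1/591000 ≈ -1.6920e-6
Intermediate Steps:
M(u, V) = V*u
1/M(p, -1000) = 1/(-1000*591) = 1/(-591000) = -1/591000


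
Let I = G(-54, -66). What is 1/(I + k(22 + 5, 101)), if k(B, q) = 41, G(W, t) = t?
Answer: -1/25 ≈ -0.040000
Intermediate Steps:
I = -66
1/(I + k(22 + 5, 101)) = 1/(-66 + 41) = 1/(-25) = -1/25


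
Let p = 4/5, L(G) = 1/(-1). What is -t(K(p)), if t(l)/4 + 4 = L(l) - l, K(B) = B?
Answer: 116/5 ≈ 23.200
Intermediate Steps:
L(G) = -1 (L(G) = 1*(-1) = -1)
p = ⅘ (p = 4*(⅕) = ⅘ ≈ 0.80000)
t(l) = -20 - 4*l (t(l) = -16 + 4*(-1 - l) = -16 + (-4 - 4*l) = -20 - 4*l)
-t(K(p)) = -(-20 - 4*⅘) = -(-20 - 16/5) = -1*(-116/5) = 116/5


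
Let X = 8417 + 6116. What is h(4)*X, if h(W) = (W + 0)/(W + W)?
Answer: 14533/2 ≈ 7266.5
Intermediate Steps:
X = 14533
h(W) = ½ (h(W) = W/((2*W)) = W*(1/(2*W)) = ½)
h(4)*X = (½)*14533 = 14533/2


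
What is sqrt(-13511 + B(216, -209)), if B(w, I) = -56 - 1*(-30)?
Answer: I*sqrt(13537) ≈ 116.35*I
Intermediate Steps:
B(w, I) = -26 (B(w, I) = -56 + 30 = -26)
sqrt(-13511 + B(216, -209)) = sqrt(-13511 - 26) = sqrt(-13537) = I*sqrt(13537)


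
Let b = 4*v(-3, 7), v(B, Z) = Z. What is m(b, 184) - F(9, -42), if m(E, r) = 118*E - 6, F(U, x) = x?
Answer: 3340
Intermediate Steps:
b = 28 (b = 4*7 = 28)
m(E, r) = -6 + 118*E
m(b, 184) - F(9, -42) = (-6 + 118*28) - 1*(-42) = (-6 + 3304) + 42 = 3298 + 42 = 3340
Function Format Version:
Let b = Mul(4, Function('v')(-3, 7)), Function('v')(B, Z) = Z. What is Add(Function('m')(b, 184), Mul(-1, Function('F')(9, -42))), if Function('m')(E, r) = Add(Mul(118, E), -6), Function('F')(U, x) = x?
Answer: 3340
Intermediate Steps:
b = 28 (b = Mul(4, 7) = 28)
Function('m')(E, r) = Add(-6, Mul(118, E))
Add(Function('m')(b, 184), Mul(-1, Function('F')(9, -42))) = Add(Add(-6, Mul(118, 28)), Mul(-1, -42)) = Add(Add(-6, 3304), 42) = Add(3298, 42) = 3340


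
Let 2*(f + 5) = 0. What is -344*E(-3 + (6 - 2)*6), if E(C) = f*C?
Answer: 36120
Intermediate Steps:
f = -5 (f = -5 + (½)*0 = -5 + 0 = -5)
E(C) = -5*C
-344*E(-3 + (6 - 2)*6) = -(-1720)*(-3 + (6 - 2)*6) = -(-1720)*(-3 + 4*6) = -(-1720)*(-3 + 24) = -(-1720)*21 = -344*(-105) = 36120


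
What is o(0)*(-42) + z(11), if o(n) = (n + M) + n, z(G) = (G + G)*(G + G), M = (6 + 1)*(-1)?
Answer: 778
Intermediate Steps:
M = -7 (M = 7*(-1) = -7)
z(G) = 4*G² (z(G) = (2*G)*(2*G) = 4*G²)
o(n) = -7 + 2*n (o(n) = (n - 7) + n = (-7 + n) + n = -7 + 2*n)
o(0)*(-42) + z(11) = (-7 + 2*0)*(-42) + 4*11² = (-7 + 0)*(-42) + 4*121 = -7*(-42) + 484 = 294 + 484 = 778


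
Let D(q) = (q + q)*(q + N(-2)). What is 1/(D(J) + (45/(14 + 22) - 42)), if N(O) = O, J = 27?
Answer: 4/5237 ≈ 0.00076380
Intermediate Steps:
D(q) = 2*q*(-2 + q) (D(q) = (q + q)*(q - 2) = (2*q)*(-2 + q) = 2*q*(-2 + q))
1/(D(J) + (45/(14 + 22) - 42)) = 1/(2*27*(-2 + 27) + (45/(14 + 22) - 42)) = 1/(2*27*25 + (45/36 - 42)) = 1/(1350 + ((1/36)*45 - 42)) = 1/(1350 + (5/4 - 42)) = 1/(1350 - 163/4) = 1/(5237/4) = 4/5237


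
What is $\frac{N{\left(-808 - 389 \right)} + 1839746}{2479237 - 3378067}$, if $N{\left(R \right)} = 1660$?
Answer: $- \frac{306901}{149805} \approx -2.0487$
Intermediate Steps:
$\frac{N{\left(-808 - 389 \right)} + 1839746}{2479237 - 3378067} = \frac{1660 + 1839746}{2479237 - 3378067} = \frac{1841406}{-898830} = 1841406 \left(- \frac{1}{898830}\right) = - \frac{306901}{149805}$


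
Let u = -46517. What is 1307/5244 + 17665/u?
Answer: -31837541/243935148 ≈ -0.13052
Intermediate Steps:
1307/5244 + 17665/u = 1307/5244 + 17665/(-46517) = 1307*(1/5244) + 17665*(-1/46517) = 1307/5244 - 17665/46517 = -31837541/243935148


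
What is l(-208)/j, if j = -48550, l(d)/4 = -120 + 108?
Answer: 24/24275 ≈ 0.00098867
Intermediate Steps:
l(d) = -48 (l(d) = 4*(-120 + 108) = 4*(-12) = -48)
l(-208)/j = -48/(-48550) = -48*(-1/48550) = 24/24275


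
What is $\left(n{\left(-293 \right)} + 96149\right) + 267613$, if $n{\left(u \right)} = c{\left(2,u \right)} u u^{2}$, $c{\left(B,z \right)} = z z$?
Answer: $-2159424520931$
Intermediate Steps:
$c{\left(B,z \right)} = z^{2}$
$n{\left(u \right)} = u^{5}$ ($n{\left(u \right)} = u^{2} u u^{2} = u^{3} u^{2} = u^{5}$)
$\left(n{\left(-293 \right)} + 96149\right) + 267613 = \left(\left(-293\right)^{5} + 96149\right) + 267613 = \left(-2159424884693 + 96149\right) + 267613 = -2159424788544 + 267613 = -2159424520931$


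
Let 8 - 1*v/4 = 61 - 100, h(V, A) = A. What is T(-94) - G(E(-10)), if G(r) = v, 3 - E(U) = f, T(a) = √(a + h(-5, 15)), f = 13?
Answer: -188 + I*√79 ≈ -188.0 + 8.8882*I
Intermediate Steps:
v = 188 (v = 32 - 4*(61 - 100) = 32 - 4*(-39) = 32 + 156 = 188)
T(a) = √(15 + a) (T(a) = √(a + 15) = √(15 + a))
E(U) = -10 (E(U) = 3 - 1*13 = 3 - 13 = -10)
G(r) = 188
T(-94) - G(E(-10)) = √(15 - 94) - 1*188 = √(-79) - 188 = I*√79 - 188 = -188 + I*√79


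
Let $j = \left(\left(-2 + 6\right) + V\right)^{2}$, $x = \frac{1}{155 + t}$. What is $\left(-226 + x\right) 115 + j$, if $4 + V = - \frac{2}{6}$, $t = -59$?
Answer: $- \frac{7484743}{288} \approx -25989.0$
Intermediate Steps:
$x = \frac{1}{96}$ ($x = \frac{1}{155 - 59} = \frac{1}{96} \approx 0.010417$)
$V = - \frac{13}{3}$ ($V = -4 - \frac{2}{6} = -4 - \frac{1}{3} = - \frac{13}{3} \approx -4.3333$)
$j = \frac{1}{9}$ ($j = \left(\left(-2 + 6\right) - \frac{13}{3}\right)^{2} = \left(4 - \frac{13}{3}\right)^{2} = \left(- \frac{1}{3}\right)^{2} = \frac{1}{9} \approx 0.11111$)
$\left(-226 + x\right) 115 + j = \left(-226 + \frac{1}{96}\right) 115 + \frac{1}{9} = \left(- \frac{21695}{96}\right) 115 + \frac{1}{9} = - \frac{2494925}{96} + \frac{1}{9} = - \frac{7484743}{288}$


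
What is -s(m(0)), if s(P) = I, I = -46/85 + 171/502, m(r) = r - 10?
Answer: 8557/42670 ≈ 0.20054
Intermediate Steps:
m(r) = -10 + r
I = -8557/42670 (I = -46*1/85 + 171*(1/502) = -46/85 + 171/502 = -8557/42670 ≈ -0.20054)
s(P) = -8557/42670
-s(m(0)) = -1*(-8557/42670) = 8557/42670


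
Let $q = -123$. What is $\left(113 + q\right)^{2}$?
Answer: $100$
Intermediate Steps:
$\left(113 + q\right)^{2} = \left(113 - 123\right)^{2} = \left(-10\right)^{2} = 100$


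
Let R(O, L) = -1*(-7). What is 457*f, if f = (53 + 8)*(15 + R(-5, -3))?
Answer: 613294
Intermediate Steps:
R(O, L) = 7
f = 1342 (f = (53 + 8)*(15 + 7) = 61*22 = 1342)
457*f = 457*1342 = 613294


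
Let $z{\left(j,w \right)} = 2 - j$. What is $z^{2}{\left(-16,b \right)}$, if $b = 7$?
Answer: $324$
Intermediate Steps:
$z^{2}{\left(-16,b \right)} = \left(2 - -16\right)^{2} = \left(2 + 16\right)^{2} = 18^{2} = 324$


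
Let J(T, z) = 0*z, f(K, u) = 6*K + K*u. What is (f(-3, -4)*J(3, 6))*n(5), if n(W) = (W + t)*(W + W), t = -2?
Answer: 0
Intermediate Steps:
n(W) = 2*W*(-2 + W) (n(W) = (W - 2)*(W + W) = (-2 + W)*(2*W) = 2*W*(-2 + W))
J(T, z) = 0
(f(-3, -4)*J(3, 6))*n(5) = (-3*(6 - 4)*0)*(2*5*(-2 + 5)) = (-3*2*0)*(2*5*3) = -6*0*30 = 0*30 = 0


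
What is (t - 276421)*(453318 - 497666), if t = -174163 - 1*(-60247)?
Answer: 17310665276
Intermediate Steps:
t = -113916 (t = -174163 + 60247 = -113916)
(t - 276421)*(453318 - 497666) = (-113916 - 276421)*(453318 - 497666) = -390337*(-44348) = 17310665276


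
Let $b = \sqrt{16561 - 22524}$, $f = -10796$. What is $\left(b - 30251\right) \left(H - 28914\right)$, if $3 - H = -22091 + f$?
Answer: $-120277976 + 3976 i \sqrt{5963} \approx -1.2028 \cdot 10^{8} + 3.0703 \cdot 10^{5} i$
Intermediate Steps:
$b = i \sqrt{5963}$ ($b = \sqrt{-5963} = i \sqrt{5963} \approx 77.22 i$)
$H = 32890$ ($H = 3 - \left(-22091 - 10796\right) = 3 - -32887 = 3 + 32887 = 32890$)
$\left(b - 30251\right) \left(H - 28914\right) = \left(i \sqrt{5963} - 30251\right) \left(32890 - 28914\right) = \left(-30251 + i \sqrt{5963}\right) 3976 = -120277976 + 3976 i \sqrt{5963}$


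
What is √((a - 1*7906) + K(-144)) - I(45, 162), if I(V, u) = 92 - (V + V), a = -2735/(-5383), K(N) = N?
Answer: -2 + I*√233247623945/5383 ≈ -2.0 + 89.719*I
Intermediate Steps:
a = 2735/5383 (a = -2735*(-1/5383) = 2735/5383 ≈ 0.50808)
I(V, u) = 92 - 2*V
√((a - 1*7906) + K(-144)) - I(45, 162) = √((2735/5383 - 1*7906) - 144) - (92 - 2*45) = √((2735/5383 - 7906) - 144) - (92 - 90) = √(-42555263/5383 - 144) - 1*2 = √(-43330415/5383) - 2 = I*√233247623945/5383 - 2 = -2 + I*√233247623945/5383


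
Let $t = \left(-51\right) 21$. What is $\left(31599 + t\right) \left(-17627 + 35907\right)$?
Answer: $558051840$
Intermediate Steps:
$t = -1071$
$\left(31599 + t\right) \left(-17627 + 35907\right) = \left(31599 - 1071\right) \left(-17627 + 35907\right) = 30528 \cdot 18280 = 558051840$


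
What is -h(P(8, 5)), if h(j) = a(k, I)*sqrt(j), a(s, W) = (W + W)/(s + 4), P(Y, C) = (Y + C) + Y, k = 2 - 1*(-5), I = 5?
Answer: -10*sqrt(21)/11 ≈ -4.1660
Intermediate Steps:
k = 7 (k = 2 + 5 = 7)
P(Y, C) = C + 2*Y (P(Y, C) = (C + Y) + Y = C + 2*Y)
a(s, W) = 2*W/(4 + s) (a(s, W) = (2*W)/(4 + s) = 2*W/(4 + s))
h(j) = 10*sqrt(j)/11 (h(j) = (2*5/(4 + 7))*sqrt(j) = (2*5/11)*sqrt(j) = (2*5*(1/11))*sqrt(j) = 10*sqrt(j)/11)
-h(P(8, 5)) = -10*sqrt(5 + 2*8)/11 = -10*sqrt(5 + 16)/11 = -10*sqrt(21)/11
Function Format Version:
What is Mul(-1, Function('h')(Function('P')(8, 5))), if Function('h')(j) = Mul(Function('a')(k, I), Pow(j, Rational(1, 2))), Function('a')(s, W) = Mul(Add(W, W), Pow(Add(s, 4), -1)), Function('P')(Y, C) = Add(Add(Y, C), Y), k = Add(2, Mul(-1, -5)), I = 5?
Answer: Mul(Rational(-10, 11), Pow(21, Rational(1, 2))) ≈ -4.1660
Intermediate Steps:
k = 7 (k = Add(2, 5) = 7)
Function('P')(Y, C) = Add(C, Mul(2, Y)) (Function('P')(Y, C) = Add(Add(C, Y), Y) = Add(C, Mul(2, Y)))
Function('a')(s, W) = Mul(2, W, Pow(Add(4, s), -1)) (Function('a')(s, W) = Mul(Mul(2, W), Pow(Add(4, s), -1)) = Mul(2, W, Pow(Add(4, s), -1)))
Function('h')(j) = Mul(Rational(10, 11), Pow(j, Rational(1, 2))) (Function('h')(j) = Mul(Mul(2, 5, Pow(Add(4, 7), -1)), Pow(j, Rational(1, 2))) = Mul(Mul(2, 5, Pow(11, -1)), Pow(j, Rational(1, 2))) = Mul(Mul(2, 5, Rational(1, 11)), Pow(j, Rational(1, 2))) = Mul(Rational(10, 11), Pow(j, Rational(1, 2))))
Mul(-1, Function('h')(Function('P')(8, 5))) = Mul(-1, Mul(Rational(10, 11), Pow(Add(5, Mul(2, 8)), Rational(1, 2)))) = Mul(-1, Mul(Rational(10, 11), Pow(Add(5, 16), Rational(1, 2)))) = Mul(-1, Mul(Rational(10, 11), Pow(21, Rational(1, 2)))) = Mul(Rational(-10, 11), Pow(21, Rational(1, 2)))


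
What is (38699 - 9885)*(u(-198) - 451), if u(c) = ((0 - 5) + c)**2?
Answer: 1174401012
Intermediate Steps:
u(c) = (-5 + c)**2
(38699 - 9885)*(u(-198) - 451) = (38699 - 9885)*((-5 - 198)**2 - 451) = 28814*((-203)**2 - 451) = 28814*(41209 - 451) = 28814*40758 = 1174401012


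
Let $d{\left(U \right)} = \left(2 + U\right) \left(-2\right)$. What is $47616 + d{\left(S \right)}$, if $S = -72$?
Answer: $47756$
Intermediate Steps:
$d{\left(U \right)} = -4 - 2 U$
$47616 + d{\left(S \right)} = 47616 - -140 = 47616 + \left(-4 + 144\right) = 47616 + 140 = 47756$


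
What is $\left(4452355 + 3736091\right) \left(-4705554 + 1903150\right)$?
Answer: $-22947333824184$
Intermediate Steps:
$\left(4452355 + 3736091\right) \left(-4705554 + 1903150\right) = 8188446 \left(-2802404\right) = -22947333824184$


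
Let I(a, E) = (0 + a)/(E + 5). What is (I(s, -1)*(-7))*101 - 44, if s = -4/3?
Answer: 575/3 ≈ 191.67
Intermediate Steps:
s = -4/3 (s = -4*1/3 = -4/3 ≈ -1.3333)
I(a, E) = a/(5 + E)
(I(s, -1)*(-7))*101 - 44 = (-4/(3*(5 - 1))*(-7))*101 - 44 = (-4/3/4*(-7))*101 - 44 = (-4/3*1/4*(-7))*101 - 44 = -1/3*(-7)*101 - 44 = (7/3)*101 - 44 = 707/3 - 44 = 575/3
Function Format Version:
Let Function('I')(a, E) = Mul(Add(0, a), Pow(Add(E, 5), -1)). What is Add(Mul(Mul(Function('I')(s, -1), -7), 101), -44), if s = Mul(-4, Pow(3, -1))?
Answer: Rational(575, 3) ≈ 191.67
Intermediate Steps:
s = Rational(-4, 3) (s = Mul(-4, Rational(1, 3)) = Rational(-4, 3) ≈ -1.3333)
Function('I')(a, E) = Mul(a, Pow(Add(5, E), -1))
Add(Mul(Mul(Function('I')(s, -1), -7), 101), -44) = Add(Mul(Mul(Mul(Rational(-4, 3), Pow(Add(5, -1), -1)), -7), 101), -44) = Add(Mul(Mul(Mul(Rational(-4, 3), Pow(4, -1)), -7), 101), -44) = Add(Mul(Mul(Mul(Rational(-4, 3), Rational(1, 4)), -7), 101), -44) = Add(Mul(Mul(Rational(-1, 3), -7), 101), -44) = Add(Mul(Rational(7, 3), 101), -44) = Add(Rational(707, 3), -44) = Rational(575, 3)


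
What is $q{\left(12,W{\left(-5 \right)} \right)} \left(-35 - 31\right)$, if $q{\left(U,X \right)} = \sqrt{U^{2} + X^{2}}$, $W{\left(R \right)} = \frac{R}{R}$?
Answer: $- 66 \sqrt{145} \approx -794.75$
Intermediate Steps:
$W{\left(R \right)} = 1$
$q{\left(12,W{\left(-5 \right)} \right)} \left(-35 - 31\right) = \sqrt{12^{2} + 1^{2}} \left(-35 - 31\right) = \sqrt{144 + 1} \left(-66\right) = \sqrt{145} \left(-66\right) = - 66 \sqrt{145}$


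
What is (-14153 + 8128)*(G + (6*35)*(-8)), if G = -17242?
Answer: 114005050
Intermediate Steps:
(-14153 + 8128)*(G + (6*35)*(-8)) = (-14153 + 8128)*(-17242 + (6*35)*(-8)) = -6025*(-17242 + 210*(-8)) = -6025*(-17242 - 1680) = -6025*(-18922) = 114005050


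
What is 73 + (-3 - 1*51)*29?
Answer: -1493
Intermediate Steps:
73 + (-3 - 1*51)*29 = 73 + (-3 - 51)*29 = 73 - 54*29 = 73 - 1566 = -1493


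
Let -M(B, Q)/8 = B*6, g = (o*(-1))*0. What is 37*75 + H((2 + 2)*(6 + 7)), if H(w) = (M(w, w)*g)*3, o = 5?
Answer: 2775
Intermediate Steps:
g = 0 (g = (5*(-1))*0 = -5*0 = 0)
M(B, Q) = -48*B (M(B, Q) = -8*B*6 = -48*B)
H(w) = 0 (H(w) = (-48*w*0)*3 = 0*3 = 0)
37*75 + H((2 + 2)*(6 + 7)) = 37*75 + 0 = 2775 + 0 = 2775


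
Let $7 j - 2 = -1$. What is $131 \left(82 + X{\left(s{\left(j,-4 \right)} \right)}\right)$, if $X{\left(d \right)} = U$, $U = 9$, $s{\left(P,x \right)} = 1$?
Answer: $11921$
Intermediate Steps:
$j = \frac{1}{7}$ ($j = \frac{2}{7} + \frac{1}{7} \left(-1\right) = \frac{2}{7} - \frac{1}{7} = \frac{1}{7} \approx 0.14286$)
$X{\left(d \right)} = 9$
$131 \left(82 + X{\left(s{\left(j,-4 \right)} \right)}\right) = 131 \left(82 + 9\right) = 131 \cdot 91 = 11921$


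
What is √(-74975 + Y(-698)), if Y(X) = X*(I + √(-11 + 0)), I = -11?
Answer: √(-67297 - 698*I*√11) ≈ 4.461 - 259.46*I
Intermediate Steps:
Y(X) = X*(-11 + I*√11) (Y(X) = X*(-11 + √(-11 + 0)) = X*(-11 + √(-11)) = X*(-11 + I*√11))
√(-74975 + Y(-698)) = √(-74975 - 698*(-11 + I*√11)) = √(-74975 + (7678 - 698*I*√11)) = √(-67297 - 698*I*√11)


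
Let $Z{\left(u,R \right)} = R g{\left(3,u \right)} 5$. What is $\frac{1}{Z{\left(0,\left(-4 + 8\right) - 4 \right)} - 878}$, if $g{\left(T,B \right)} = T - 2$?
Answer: $- \frac{1}{878} \approx -0.001139$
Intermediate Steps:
$g{\left(T,B \right)} = -2 + T$
$Z{\left(u,R \right)} = 5 R$ ($Z{\left(u,R \right)} = R \left(-2 + 3\right) 5 = R 1 \cdot 5 = R 5 = 5 R$)
$\frac{1}{Z{\left(0,\left(-4 + 8\right) - 4 \right)} - 878} = \frac{1}{5 \left(\left(-4 + 8\right) - 4\right) - 878} = \frac{1}{5 \left(4 - 4\right) - 878} = \frac{1}{5 \cdot 0 - 878} = \frac{1}{0 - 878} = \frac{1}{-878} = - \frac{1}{878}$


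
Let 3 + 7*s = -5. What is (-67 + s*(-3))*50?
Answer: -22250/7 ≈ -3178.6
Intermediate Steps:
s = -8/7 (s = -3/7 + (1/7)*(-5) = -3/7 - 5/7 = -8/7 ≈ -1.1429)
(-67 + s*(-3))*50 = (-67 - 8/7*(-3))*50 = (-67 + 24/7)*50 = -445/7*50 = -22250/7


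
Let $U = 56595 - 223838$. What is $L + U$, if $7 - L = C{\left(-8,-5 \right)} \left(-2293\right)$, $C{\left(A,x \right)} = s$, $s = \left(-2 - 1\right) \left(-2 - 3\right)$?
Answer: $-132841$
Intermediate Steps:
$U = -167243$ ($U = 56595 - 223838 = -167243$)
$s = 15$ ($s = \left(-3\right) \left(-5\right) = 15$)
$C{\left(A,x \right)} = 15$
$L = 34402$ ($L = 7 - 15 \left(-2293\right) = 7 - -34395 = 7 + 34395 = 34402$)
$L + U = 34402 - 167243 = -132841$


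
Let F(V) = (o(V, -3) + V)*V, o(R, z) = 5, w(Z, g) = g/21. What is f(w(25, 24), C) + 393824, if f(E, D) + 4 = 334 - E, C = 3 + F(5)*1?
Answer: 2759070/7 ≈ 3.9415e+5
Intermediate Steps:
w(Z, g) = g/21 (w(Z, g) = g*(1/21) = g/21)
F(V) = V*(5 + V) (F(V) = (5 + V)*V = V*(5 + V))
C = 53 (C = 3 + (5*(5 + 5))*1 = 3 + (5*10)*1 = 3 + 50*1 = 3 + 50 = 53)
f(E, D) = 330 - E (f(E, D) = -4 + (334 - E) = 330 - E)
f(w(25, 24), C) + 393824 = (330 - 24/21) + 393824 = (330 - 1*8/7) + 393824 = (330 - 8/7) + 393824 = 2302/7 + 393824 = 2759070/7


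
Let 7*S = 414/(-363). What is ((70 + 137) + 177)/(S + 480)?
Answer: 54208/67737 ≈ 0.80027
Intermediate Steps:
S = -138/847 (S = (414/(-363))/7 = (414*(-1/363))/7 = (⅐)*(-138/121) = -138/847 ≈ -0.16293)
((70 + 137) + 177)/(S + 480) = ((70 + 137) + 177)/(-138/847 + 480) = (207 + 177)/(406422/847) = 384*(847/406422) = 54208/67737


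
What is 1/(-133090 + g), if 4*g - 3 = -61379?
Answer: -1/148434 ≈ -6.7370e-6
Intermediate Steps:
g = -15344 (g = 3/4 + (1/4)*(-61379) = 3/4 - 61379/4 = -15344)
1/(-133090 + g) = 1/(-133090 - 15344) = 1/(-148434) = -1/148434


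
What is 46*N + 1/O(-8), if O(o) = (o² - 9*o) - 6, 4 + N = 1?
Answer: -17939/130 ≈ -137.99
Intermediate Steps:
N = -3 (N = -4 + 1 = -3)
O(o) = -6 + o² - 9*o
46*N + 1/O(-8) = 46*(-3) + 1/(-6 + (-8)² - 9*(-8)) = -138 + 1/(-6 + 64 + 72) = -138 + 1/130 = -17939/130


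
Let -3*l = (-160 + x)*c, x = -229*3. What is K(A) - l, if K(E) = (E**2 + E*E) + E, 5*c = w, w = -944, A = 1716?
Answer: 89164988/15 ≈ 5.9443e+6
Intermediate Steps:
x = -687
c = -944/5 (c = (1/5)*(-944) = -944/5 ≈ -188.80)
K(E) = E + 2*E**2 (K(E) = (E**2 + E**2) + E = 2*E**2 + E = E + 2*E**2)
l = -799568/15 (l = -(-160 - 687)*(-944)/(3*5) = -(-847)*(-944)/(3*5) = -1/3*799568/5 = -799568/15 ≈ -53305.)
K(A) - l = 1716*(1 + 2*1716) - 1*(-799568/15) = 1716*(1 + 3432) + 799568/15 = 1716*3433 + 799568/15 = 5891028 + 799568/15 = 89164988/15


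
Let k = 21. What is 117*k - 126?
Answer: 2331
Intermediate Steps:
117*k - 126 = 117*21 - 126 = 2457 - 126 = 2331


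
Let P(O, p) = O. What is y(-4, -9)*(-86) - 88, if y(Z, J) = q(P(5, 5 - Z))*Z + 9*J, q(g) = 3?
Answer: 7910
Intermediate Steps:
y(Z, J) = 3*Z + 9*J
y(-4, -9)*(-86) - 88 = (3*(-4) + 9*(-9))*(-86) - 88 = (-12 - 81)*(-86) - 88 = -93*(-86) - 88 = 7998 - 88 = 7910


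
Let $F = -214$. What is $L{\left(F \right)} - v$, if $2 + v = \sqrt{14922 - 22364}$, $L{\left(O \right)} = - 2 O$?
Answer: $430 - 61 i \sqrt{2} \approx 430.0 - 86.267 i$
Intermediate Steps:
$v = -2 + 61 i \sqrt{2}$ ($v = -2 + \sqrt{14922 - 22364} = -2 + \sqrt{-7442} = -2 + 61 i \sqrt{2} \approx -2.0 + 86.267 i$)
$L{\left(F \right)} - v = \left(-2\right) \left(-214\right) - \left(-2 + 61 i \sqrt{2}\right) = 428 + \left(2 - 61 i \sqrt{2}\right) = 430 - 61 i \sqrt{2}$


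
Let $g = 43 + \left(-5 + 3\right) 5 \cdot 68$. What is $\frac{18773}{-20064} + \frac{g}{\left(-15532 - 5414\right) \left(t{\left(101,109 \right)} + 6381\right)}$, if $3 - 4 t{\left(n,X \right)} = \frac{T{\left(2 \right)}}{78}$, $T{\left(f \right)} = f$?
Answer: $- \frac{2038897004899}{2179120964064} \approx -0.93565$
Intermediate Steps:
$t{\left(n,X \right)} = \frac{29}{39}$ ($t{\left(n,X \right)} = \frac{3}{4} - \frac{2 \cdot \frac{1}{78}}{4} = \frac{3}{4} - \frac{1}{156} = \frac{29}{39}$)
$g = -637$ ($g = 43 + \left(-2\right) 5 \cdot 68 = 43 - 680 = -637$)
$\frac{18773}{-20064} + \frac{g}{\left(-15532 - 5414\right) \left(t{\left(101,109 \right)} + 6381\right)} = \frac{18773}{-20064} - \frac{637}{\left(-15532 - 5414\right) \left(\frac{29}{39} + 6381\right)} = 18773 \left(- \frac{1}{20064}\right) - \frac{637}{\left(-20946\right) \frac{248888}{39}} = - \frac{18773}{20064} - \frac{637}{- \frac{1737736016}{13}} = - \frac{18773}{20064} - - \frac{8281}{1737736016} = - \frac{18773}{20064} + \frac{8281}{1737736016} = - \frac{2038897004899}{2179120964064}$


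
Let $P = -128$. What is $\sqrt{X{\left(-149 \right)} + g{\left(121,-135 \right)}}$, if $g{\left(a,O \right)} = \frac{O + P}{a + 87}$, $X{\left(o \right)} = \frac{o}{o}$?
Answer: $\frac{i \sqrt{715}}{52} \approx 0.51422 i$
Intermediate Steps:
$X{\left(o \right)} = 1$
$g{\left(a,O \right)} = \frac{-128 + O}{87 + a}$ ($g{\left(a,O \right)} = \frac{O - 128}{a + 87} = \frac{-128 + O}{87 + a}$)
$\sqrt{X{\left(-149 \right)} + g{\left(121,-135 \right)}} = \sqrt{1 + \frac{-128 - 135}{87 + 121}} = \sqrt{1 + \frac{1}{208} \left(-263\right)} = \sqrt{1 - \frac{263}{208}} = \sqrt{- \frac{55}{208}} = \frac{i \sqrt{715}}{52}$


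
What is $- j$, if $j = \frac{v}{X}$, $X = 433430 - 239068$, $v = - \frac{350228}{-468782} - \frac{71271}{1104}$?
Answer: $\frac{5503985035}{16764866903456} \approx 0.0003283$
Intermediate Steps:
$v = - \frac{5503985035}{86255888}$ ($v = \left(-350228\right) \left(- \frac{1}{468782}\right) - \frac{23757}{368} = \frac{175114}{234391} - \frac{23757}{368} = - \frac{5503985035}{86255888} \approx -63.81$)
$X = 194362$
$j = - \frac{5503985035}{16764866903456}$ ($j = - \frac{5503985035}{86255888 \cdot 194362} = \left(- \frac{5503985035}{86255888}\right) \frac{1}{194362} = - \frac{5503985035}{16764866903456} \approx -0.0003283$)
$- j = \left(-1\right) \left(- \frac{5503985035}{16764866903456}\right) = \frac{5503985035}{16764866903456}$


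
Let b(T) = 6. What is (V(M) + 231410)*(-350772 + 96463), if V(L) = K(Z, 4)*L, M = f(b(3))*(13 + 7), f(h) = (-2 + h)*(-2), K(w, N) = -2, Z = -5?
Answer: -58931024570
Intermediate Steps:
f(h) = 4 - 2*h
M = -160 (M = (4 - 2*6)*(13 + 7) = (4 - 12)*20 = -8*20 = -160)
V(L) = -2*L
(V(M) + 231410)*(-350772 + 96463) = (-2*(-160) + 231410)*(-350772 + 96463) = (320 + 231410)*(-254309) = 231730*(-254309) = -58931024570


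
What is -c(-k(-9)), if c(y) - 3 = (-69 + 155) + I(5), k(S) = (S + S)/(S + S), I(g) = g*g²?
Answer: -214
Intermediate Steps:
I(g) = g³
k(S) = 1 (k(S) = (2*S)/((2*S)) = (2*S)*(1/(2*S)) = 1)
c(y) = 214 (c(y) = 3 + ((-69 + 155) + 5³) = 3 + (86 + 125) = 3 + 211 = 214)
-c(-k(-9)) = -1*214 = -214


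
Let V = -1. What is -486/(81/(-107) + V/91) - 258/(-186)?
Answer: 73509598/115909 ≈ 634.20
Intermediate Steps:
-486/(81/(-107) + V/91) - 258/(-186) = -486/(81/(-107) - 1/91) - 258/(-186) = -486/(81*(-1/107) - 1*1/91) - 258*(-1/186) = -486/(-81/107 - 1/91) + 43/31 = -486/(-7478/9737) + 43/31 = -486*(-9737/7478) + 43/31 = 2366091/3739 + 43/31 = 73509598/115909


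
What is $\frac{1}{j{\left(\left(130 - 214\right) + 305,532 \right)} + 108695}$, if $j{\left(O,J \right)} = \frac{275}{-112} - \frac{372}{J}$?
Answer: $\frac{304}{33042321} \approx 9.2003 \cdot 10^{-6}$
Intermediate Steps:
$j{\left(O,J \right)} = - \frac{275}{112} - \frac{372}{J}$ ($j{\left(O,J \right)} = 275 \left(- \frac{1}{112}\right) - \frac{372}{J} = - \frac{275}{112} - \frac{372}{J}$)
$\frac{1}{j{\left(\left(130 - 214\right) + 305,532 \right)} + 108695} = \frac{1}{\left(- \frac{275}{112} - \frac{372}{532}\right) + 108695} = \frac{1}{\left(- \frac{275}{112} - \frac{93}{133}\right) + 108695} = \frac{1}{- \frac{959}{304} + 108695} = \frac{1}{\frac{33042321}{304}} = \frac{304}{33042321}$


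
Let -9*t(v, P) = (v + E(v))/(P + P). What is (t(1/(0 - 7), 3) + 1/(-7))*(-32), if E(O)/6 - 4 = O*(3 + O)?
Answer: 22832/1323 ≈ 17.258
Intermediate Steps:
E(O) = 24 + 6*O*(3 + O) (E(O) = 24 + 6*(O*(3 + O)) = 24 + 6*O*(3 + O))
t(v, P) = -(24 + 6*v² + 19*v)/(18*P) (t(v, P) = -(v + (24 + 6*v² + 18*v))/(9*(P + P)) = -(24 + 6*v² + 19*v)/(9*(2*P)) = -(24 + 6*v² + 19*v)*1/(2*P)/9 = -(24 + 6*v² + 19*v)/(18*P))
(t(1/(0 - 7), 3) + 1/(-7))*(-32) = ((1/18)*(-24 - 19/(0 - 7) - 6/(0 - 7)²)/3 + 1/(-7))*(-32) = ((1/18)*(⅓)*(-24 - 19/(-7) - 6*(1/(-7))²) - ⅐)*(-32) = ((1/18)*(⅓)*(-24 - 19*(-⅐) - 6*(-⅐)²) - ⅐)*(-32) = ((1/18)*(⅓)*(-24 + 19/7 - 6*1/49) - ⅐)*(-32) = ((1/18)*(⅓)*(-24 + 19/7 - 6/49) - ⅐)*(-32) = ((1/18)*(⅓)*(-1049/49) - ⅐)*(-32) = (-1049/2646 - ⅐)*(-32) = -1427/2646*(-32) = 22832/1323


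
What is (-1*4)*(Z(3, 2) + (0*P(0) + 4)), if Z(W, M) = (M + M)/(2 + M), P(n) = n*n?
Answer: -20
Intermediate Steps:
P(n) = n²
Z(W, M) = 2*M/(2 + M) (Z(W, M) = (2*M)/(2 + M) = 2*M/(2 + M))
(-1*4)*(Z(3, 2) + (0*P(0) + 4)) = (-1*4)*(2*2/(2 + 2) + (0*0² + 4)) = -4*(2*2/4 + (0*0 + 4)) = -4*(2*2*(¼) + (0 + 4)) = -4*(1 + 4) = -4*5 = -20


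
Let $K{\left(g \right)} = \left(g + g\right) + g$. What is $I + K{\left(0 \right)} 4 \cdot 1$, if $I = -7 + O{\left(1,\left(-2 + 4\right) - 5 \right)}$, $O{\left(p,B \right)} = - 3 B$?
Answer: $2$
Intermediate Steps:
$K{\left(g \right)} = 3 g$ ($K{\left(g \right)} = 2 g + g = 3 g$)
$I = 2$ ($I = -7 - 3 \left(\left(-2 + 4\right) - 5\right) = -7 - 3 \left(2 - 5\right) = -7 - -9 = -7 + 9 = 2$)
$I + K{\left(0 \right)} 4 \cdot 1 = 2 + 3 \cdot 0 \cdot 4 \cdot 1 = 2 + 0 \cdot 4 = 2 + 0 = 2$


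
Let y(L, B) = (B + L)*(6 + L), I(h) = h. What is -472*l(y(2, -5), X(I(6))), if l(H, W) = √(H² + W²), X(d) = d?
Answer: -2832*√17 ≈ -11677.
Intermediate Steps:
y(L, B) = (6 + L)*(B + L)
-472*l(y(2, -5), X(I(6))) = -472*√((2² + 6*(-5) + 6*2 - 5*2)² + 6²) = -472*√((4 - 30 + 12 - 10)² + 36) = -472*√((-24)² + 36) = -472*√(576 + 36) = -2832*√17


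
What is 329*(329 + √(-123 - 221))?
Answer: 108241 + 658*I*√86 ≈ 1.0824e+5 + 6102.0*I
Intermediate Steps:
329*(329 + √(-123 - 221)) = 329*(329 + √(-344)) = 329*(329 + 2*I*√86) = 108241 + 658*I*√86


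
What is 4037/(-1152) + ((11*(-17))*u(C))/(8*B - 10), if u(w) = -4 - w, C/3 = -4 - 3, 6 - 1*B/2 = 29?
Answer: 118679/24192 ≈ 4.9057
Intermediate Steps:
B = -46 (B = 12 - 2*29 = 12 - 58 = -46)
C = -21 (C = 3*(-4 - 3) = 3*(-7) = -21)
4037/(-1152) + ((11*(-17))*u(C))/(8*B - 10) = 4037/(-1152) + ((11*(-17))*(-4 - 1*(-21)))/(8*(-46) - 10) = 4037*(-1/1152) + (-187*(-4 + 21))/(-368 - 10) = -4037/1152 - 187*17/(-378) = -4037/1152 - 3179*(-1/378) = -4037/1152 + 3179/378 = 118679/24192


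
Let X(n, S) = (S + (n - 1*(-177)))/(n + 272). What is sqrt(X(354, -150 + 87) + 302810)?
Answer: 2*sqrt(7416516533)/313 ≈ 550.28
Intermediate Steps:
X(n, S) = (177 + S + n)/(272 + n) (X(n, S) = (S + (n + 177))/(272 + n) = (S + (177 + n))/(272 + n) = (177 + S + n)/(272 + n))
sqrt(X(354, -150 + 87) + 302810) = sqrt((177 + (-150 + 87) + 354)/(272 + 354) + 302810) = sqrt((177 - 63 + 354)/626 + 302810) = sqrt((1/626)*468 + 302810) = sqrt(234/313 + 302810) = sqrt(94779764/313) = 2*sqrt(7416516533)/313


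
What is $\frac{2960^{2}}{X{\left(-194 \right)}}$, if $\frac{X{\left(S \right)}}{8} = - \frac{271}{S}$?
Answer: $\frac{212468800}{271} \approx 7.8402 \cdot 10^{5}$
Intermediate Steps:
$X{\left(S \right)} = - \frac{2168}{S}$ ($X{\left(S \right)} = 8 \left(- \frac{271}{S}\right) = - \frac{2168}{S}$)
$\frac{2960^{2}}{X{\left(-194 \right)}} = \frac{2960^{2}}{\left(-2168\right) \frac{1}{-194}} = \frac{8761600}{\left(-2168\right) \left(- \frac{1}{194}\right)} = \frac{8761600}{\frac{1084}{97}} = 8761600 \cdot \frac{97}{1084} = \frac{212468800}{271}$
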